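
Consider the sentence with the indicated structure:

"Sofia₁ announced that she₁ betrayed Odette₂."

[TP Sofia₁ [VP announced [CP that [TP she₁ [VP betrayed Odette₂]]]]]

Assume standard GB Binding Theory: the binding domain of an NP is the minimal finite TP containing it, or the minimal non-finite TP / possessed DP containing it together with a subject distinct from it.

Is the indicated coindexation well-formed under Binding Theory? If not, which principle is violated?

The two coindexed NPs are *Sofia₁* and *she₁*.
*she₁* is a pronoun; nothing c-commands it within its binding domain (the embedded TP.), so Principle B holds trivially.
*Sofia₁* is an R-expression; *she₁* does not c-command it, and no other NP shares its index, so Principle C is satisfied.
All principles are respected.

grammatical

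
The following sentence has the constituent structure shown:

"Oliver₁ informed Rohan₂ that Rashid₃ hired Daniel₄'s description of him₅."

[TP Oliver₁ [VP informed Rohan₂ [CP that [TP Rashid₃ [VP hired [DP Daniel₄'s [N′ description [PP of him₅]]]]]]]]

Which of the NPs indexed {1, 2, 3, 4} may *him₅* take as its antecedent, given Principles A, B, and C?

{1, 2, 3}

*him* is a pronoun, so Principle B applies: it must be free in its binding domain.
Binding domain of *him₅*: the possessed DP, whose subject is Daniel₄.
*Oliver₁* c-commands the pronoun but from outside its binding domain, and is not c-commanded by it → coindexation permitted.
*Rohan₂* c-commands the pronoun but from outside its binding domain, and is not c-commanded by it → coindexation permitted.
*Rashid₃* c-commands the pronoun but from outside its binding domain, and is not c-commanded by it → coindexation permitted.
*Daniel₄* c-commands the pronoun within its binding domain → coindexation would violate Principle B.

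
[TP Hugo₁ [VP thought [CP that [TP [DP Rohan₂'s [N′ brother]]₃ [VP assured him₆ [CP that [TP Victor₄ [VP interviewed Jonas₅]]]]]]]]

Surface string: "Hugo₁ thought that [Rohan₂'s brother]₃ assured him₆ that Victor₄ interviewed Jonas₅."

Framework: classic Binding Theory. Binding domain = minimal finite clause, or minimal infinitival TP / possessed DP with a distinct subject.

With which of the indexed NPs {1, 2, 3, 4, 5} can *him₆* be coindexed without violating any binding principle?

*him* is a pronoun, so Principle B applies: it must be free in its binding domain.
Binding domain of *him₆*: the embedded TP, whose subject is [Rohan₂'s brother]₃.
*Hugo₁* c-commands the pronoun but from outside its binding domain, and is not c-commanded by it → coindexation permitted.
*Rohan₂* and the pronoun do not c-command one another → neither Principle B nor Principle C is at stake; coindexation permitted.
*[Rohan₂'s brother]₃* c-commands the pronoun within its binding domain → coindexation would violate Principle B.
*Victor₄*: the pronoun c-commands this R-expression → coindexation would violate Principle C on *Victor₄*.
*Jonas₅*: the pronoun c-commands this R-expression → coindexation would violate Principle C on *Jonas₅*.

{1, 2}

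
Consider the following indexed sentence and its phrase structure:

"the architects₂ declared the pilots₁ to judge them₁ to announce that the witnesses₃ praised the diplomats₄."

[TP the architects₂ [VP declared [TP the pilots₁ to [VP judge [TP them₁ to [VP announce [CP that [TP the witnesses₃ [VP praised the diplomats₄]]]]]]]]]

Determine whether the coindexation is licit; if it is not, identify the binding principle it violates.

The two coindexed NPs are *the pilots₁* and *them₁*.
*them₁* is a pronoun. Its binding domain is the embedded TP, whose subject is the pilots₁.
*the pilots₁* c-commands it within that domain and carries the same index.
The pronoun is locally bound → Principle B violation.

Principle B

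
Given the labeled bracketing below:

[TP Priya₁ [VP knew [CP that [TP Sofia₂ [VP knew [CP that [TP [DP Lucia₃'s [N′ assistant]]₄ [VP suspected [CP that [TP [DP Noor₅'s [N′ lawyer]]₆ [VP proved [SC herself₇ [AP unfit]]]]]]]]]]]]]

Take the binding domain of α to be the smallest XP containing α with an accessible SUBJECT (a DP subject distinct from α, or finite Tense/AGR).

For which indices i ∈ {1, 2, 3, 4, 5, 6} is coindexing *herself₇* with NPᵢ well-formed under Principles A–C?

{6}

*herself* is an anaphor, so Principle A applies: it must be bound in its binding domain.
Binding domain of *herself₇*: the embedded TP, whose subject is [Noor₅'s lawyer]₆.
*Priya₁* c-commands the anaphor but is outside its binding domain → cannot satisfy Principle A.
*Sofia₂* c-commands the anaphor but is outside its binding domain → cannot satisfy Principle A.
*Lucia₃* does not c-command the anaphor → cannot bind it.
*[Lucia₃'s assistant]₄* c-commands the anaphor but is outside its binding domain → cannot satisfy Principle A.
*Noor₅* does not c-command the anaphor → cannot bind it.
*[Noor₅'s lawyer]₆* c-commands the anaphor within its binding domain → licit binder.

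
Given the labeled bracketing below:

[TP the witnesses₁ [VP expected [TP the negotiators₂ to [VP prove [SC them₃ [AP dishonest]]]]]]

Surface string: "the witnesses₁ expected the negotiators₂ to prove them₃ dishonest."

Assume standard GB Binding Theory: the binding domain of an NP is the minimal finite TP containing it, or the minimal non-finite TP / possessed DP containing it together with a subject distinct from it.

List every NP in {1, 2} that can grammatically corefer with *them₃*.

*them* is a pronoun, so Principle B applies: it must be free in its binding domain.
Binding domain of *them₃*: the embedded TP, whose subject is the negotiators₂.
*the witnesses₁* c-commands the pronoun but from outside its binding domain, and is not c-commanded by it → coindexation permitted.
*the negotiators₂* c-commands the pronoun within its binding domain → coindexation would violate Principle B.

{1}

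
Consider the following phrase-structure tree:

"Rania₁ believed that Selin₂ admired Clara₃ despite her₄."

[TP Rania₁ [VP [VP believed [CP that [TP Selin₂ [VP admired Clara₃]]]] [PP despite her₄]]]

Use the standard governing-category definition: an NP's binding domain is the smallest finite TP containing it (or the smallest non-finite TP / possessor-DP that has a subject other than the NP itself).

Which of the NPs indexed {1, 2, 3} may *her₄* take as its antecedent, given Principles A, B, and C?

{2, 3}

*her* is a pronoun, so Principle B applies: it must be free in its binding domain.
Binding domain of *her₄*: the matrix TP, whose subject is Rania₁.
*Rania₁* c-commands the pronoun within its binding domain → coindexation would violate Principle B.
*Selin₂* and the pronoun do not c-command one another → neither Principle B nor Principle C is at stake; coindexation permitted.
*Clara₃* and the pronoun do not c-command one another → neither Principle B nor Principle C is at stake; coindexation permitted.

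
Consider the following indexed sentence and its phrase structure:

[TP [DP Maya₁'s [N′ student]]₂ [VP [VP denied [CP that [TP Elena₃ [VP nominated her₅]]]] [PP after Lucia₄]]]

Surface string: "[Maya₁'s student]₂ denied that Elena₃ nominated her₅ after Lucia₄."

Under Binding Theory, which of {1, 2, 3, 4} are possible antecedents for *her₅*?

{1, 2, 4}

*her* is a pronoun, so Principle B applies: it must be free in its binding domain.
Binding domain of *her₅*: the embedded TP, whose subject is Elena₃.
*Maya₁* and the pronoun do not c-command one another → neither Principle B nor Principle C is at stake; coindexation permitted.
*[Maya₁'s student]₂* c-commands the pronoun but from outside its binding domain, and is not c-commanded by it → coindexation permitted.
*Elena₃* c-commands the pronoun within its binding domain → coindexation would violate Principle B.
*Lucia₄* and the pronoun do not c-command one another → neither Principle B nor Principle C is at stake; coindexation permitted.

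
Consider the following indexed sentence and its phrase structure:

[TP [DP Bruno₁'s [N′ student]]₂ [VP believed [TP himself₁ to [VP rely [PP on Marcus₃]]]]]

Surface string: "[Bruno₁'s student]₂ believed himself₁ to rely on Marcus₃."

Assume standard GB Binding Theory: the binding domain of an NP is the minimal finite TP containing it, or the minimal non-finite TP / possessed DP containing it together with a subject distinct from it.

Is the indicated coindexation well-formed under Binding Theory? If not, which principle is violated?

The two coindexed NPs are *Bruno₁* and *himself₁*.
*himself₁* is an anaphor. Principle A requires it to be bound within its binding domain — the matrix TP, whose subject is [Bruno₁'s student]₂.
Within that domain it is c-commanded by *[Bruno₁'s student]₂*, which does not share its index.
*Bruno₁* does not c-command the anaphor at all.
The anaphor is unbound in its domain → Principle A violation.

Principle A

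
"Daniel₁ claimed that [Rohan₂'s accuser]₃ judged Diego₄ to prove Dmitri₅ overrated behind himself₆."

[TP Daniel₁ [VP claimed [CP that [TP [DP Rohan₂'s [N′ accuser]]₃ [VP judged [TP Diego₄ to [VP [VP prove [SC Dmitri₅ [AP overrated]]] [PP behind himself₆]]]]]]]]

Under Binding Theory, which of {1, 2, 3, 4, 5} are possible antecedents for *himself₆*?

{4}

*himself* is an anaphor, so Principle A applies: it must be bound in its binding domain.
Binding domain of *himself₆*: the embedded TP, whose subject is Diego₄.
*Daniel₁* c-commands the anaphor but is outside its binding domain → cannot satisfy Principle A.
*Rohan₂* does not c-command the anaphor → cannot bind it.
*[Rohan₂'s accuser]₃* c-commands the anaphor but is outside its binding domain → cannot satisfy Principle A.
*Diego₄* c-commands the anaphor within its binding domain → licit binder.
*Dmitri₅* does not c-command the anaphor → cannot bind it.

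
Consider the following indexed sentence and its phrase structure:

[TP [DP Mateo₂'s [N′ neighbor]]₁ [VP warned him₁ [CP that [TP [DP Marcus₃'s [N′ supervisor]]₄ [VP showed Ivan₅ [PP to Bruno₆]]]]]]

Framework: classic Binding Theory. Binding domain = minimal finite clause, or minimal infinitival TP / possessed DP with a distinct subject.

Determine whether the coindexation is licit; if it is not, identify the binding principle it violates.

The two coindexed NPs are *[Mateo₂'s neighbor]₁* and *him₁*.
*him₁* is a pronoun. Its binding domain is the matrix TP, whose subject is [Mateo₂'s neighbor]₁.
*[Mateo₂'s neighbor]₁* c-commands it within that domain and carries the same index.
The pronoun is locally bound → Principle B violation.

Principle B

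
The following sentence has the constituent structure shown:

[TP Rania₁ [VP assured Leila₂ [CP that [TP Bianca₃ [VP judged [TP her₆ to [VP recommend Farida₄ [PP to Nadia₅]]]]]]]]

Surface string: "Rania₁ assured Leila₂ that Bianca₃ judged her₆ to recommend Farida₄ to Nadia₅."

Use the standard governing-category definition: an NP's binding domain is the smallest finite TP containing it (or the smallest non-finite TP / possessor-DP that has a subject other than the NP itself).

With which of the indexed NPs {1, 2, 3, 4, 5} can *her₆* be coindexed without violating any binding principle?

*her* is a pronoun, so Principle B applies: it must be free in its binding domain.
Binding domain of *her₆*: the embedded TP, whose subject is Bianca₃.
*Rania₁* c-commands the pronoun but from outside its binding domain, and is not c-commanded by it → coindexation permitted.
*Leila₂* c-commands the pronoun but from outside its binding domain, and is not c-commanded by it → coindexation permitted.
*Bianca₃* c-commands the pronoun within its binding domain → coindexation would violate Principle B.
*Farida₄*: the pronoun c-commands this R-expression → coindexation would violate Principle C on *Farida₄*.
*Nadia₅*: the pronoun c-commands this R-expression → coindexation would violate Principle C on *Nadia₅*.

{1, 2}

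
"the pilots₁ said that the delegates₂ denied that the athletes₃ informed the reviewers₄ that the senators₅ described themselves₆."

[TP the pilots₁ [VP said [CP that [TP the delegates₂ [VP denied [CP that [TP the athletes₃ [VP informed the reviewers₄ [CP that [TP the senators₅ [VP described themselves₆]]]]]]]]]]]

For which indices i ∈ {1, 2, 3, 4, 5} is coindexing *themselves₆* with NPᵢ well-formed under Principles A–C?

*themselves* is an anaphor, so Principle A applies: it must be bound in its binding domain.
Binding domain of *themselves₆*: the embedded TP, whose subject is the senators₅.
*the pilots₁* c-commands the anaphor but is outside its binding domain → cannot satisfy Principle A.
*the delegates₂* c-commands the anaphor but is outside its binding domain → cannot satisfy Principle A.
*the athletes₃* c-commands the anaphor but is outside its binding domain → cannot satisfy Principle A.
*the reviewers₄* c-commands the anaphor but is outside its binding domain → cannot satisfy Principle A.
*the senators₅* c-commands the anaphor within its binding domain → licit binder.

{5}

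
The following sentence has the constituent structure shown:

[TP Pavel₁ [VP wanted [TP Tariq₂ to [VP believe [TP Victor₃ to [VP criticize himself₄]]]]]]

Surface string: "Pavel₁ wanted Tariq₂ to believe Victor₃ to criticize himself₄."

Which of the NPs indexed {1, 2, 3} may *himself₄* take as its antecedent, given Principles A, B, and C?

{3}

*himself* is an anaphor, so Principle A applies: it must be bound in its binding domain.
Binding domain of *himself₄*: the embedded TP, whose subject is Victor₃.
*Pavel₁* c-commands the anaphor but is outside its binding domain → cannot satisfy Principle A.
*Tariq₂* c-commands the anaphor but is outside its binding domain → cannot satisfy Principle A.
*Victor₃* c-commands the anaphor within its binding domain → licit binder.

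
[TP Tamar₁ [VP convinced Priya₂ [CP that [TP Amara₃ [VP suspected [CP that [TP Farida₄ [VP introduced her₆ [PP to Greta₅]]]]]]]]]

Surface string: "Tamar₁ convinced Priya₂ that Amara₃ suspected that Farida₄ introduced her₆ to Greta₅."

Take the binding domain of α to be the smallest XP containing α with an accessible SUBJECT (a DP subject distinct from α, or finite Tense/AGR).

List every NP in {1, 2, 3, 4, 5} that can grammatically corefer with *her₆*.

*her* is a pronoun, so Principle B applies: it must be free in its binding domain.
Binding domain of *her₆*: the embedded TP, whose subject is Farida₄.
*Tamar₁* c-commands the pronoun but from outside its binding domain, and is not c-commanded by it → coindexation permitted.
*Priya₂* c-commands the pronoun but from outside its binding domain, and is not c-commanded by it → coindexation permitted.
*Amara₃* c-commands the pronoun but from outside its binding domain, and is not c-commanded by it → coindexation permitted.
*Farida₄* c-commands the pronoun within its binding domain → coindexation would violate Principle B.
*Greta₅*: the pronoun c-commands this R-expression → coindexation would violate Principle C on *Greta₅*.

{1, 2, 3}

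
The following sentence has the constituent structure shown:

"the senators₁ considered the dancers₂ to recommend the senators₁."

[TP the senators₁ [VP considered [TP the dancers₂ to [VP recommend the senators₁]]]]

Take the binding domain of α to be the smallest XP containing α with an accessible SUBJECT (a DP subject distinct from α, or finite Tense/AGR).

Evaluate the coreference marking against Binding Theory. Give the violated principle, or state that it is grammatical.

Principle C

The two coindexed NPs are *the senators₁* (the higher occurrence) and *the senators₁* (the lower occurrence).
*the senators₁* (the lower occurrence) is an R-expression. Principle C requires it to be free everywhere.
*the senators₁* (the higher occurrence) c-commands it and carries the same index.
The R-expression is bound → Principle C violation.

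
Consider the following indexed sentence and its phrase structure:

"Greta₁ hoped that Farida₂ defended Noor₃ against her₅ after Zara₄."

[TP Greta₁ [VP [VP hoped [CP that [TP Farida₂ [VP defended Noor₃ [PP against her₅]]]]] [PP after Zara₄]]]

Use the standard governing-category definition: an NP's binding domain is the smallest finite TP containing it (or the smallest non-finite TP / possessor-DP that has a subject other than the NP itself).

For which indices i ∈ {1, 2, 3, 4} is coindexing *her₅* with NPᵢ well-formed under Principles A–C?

{1, 4}

*her* is a pronoun, so Principle B applies: it must be free in its binding domain.
Binding domain of *her₅*: the embedded TP, whose subject is Farida₂.
*Greta₁* c-commands the pronoun but from outside its binding domain, and is not c-commanded by it → coindexation permitted.
*Farida₂* c-commands the pronoun within its binding domain → coindexation would violate Principle B.
*Noor₃* c-commands the pronoun within its binding domain → coindexation would violate Principle B.
*Zara₄* and the pronoun do not c-command one another → neither Principle B nor Principle C is at stake; coindexation permitted.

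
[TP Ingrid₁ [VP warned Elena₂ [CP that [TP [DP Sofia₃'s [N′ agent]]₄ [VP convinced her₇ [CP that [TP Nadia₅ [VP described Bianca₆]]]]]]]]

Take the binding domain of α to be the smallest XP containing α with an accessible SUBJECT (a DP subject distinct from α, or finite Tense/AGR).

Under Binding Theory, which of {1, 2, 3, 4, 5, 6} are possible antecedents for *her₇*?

*her* is a pronoun, so Principle B applies: it must be free in its binding domain.
Binding domain of *her₇*: the embedded TP, whose subject is [Sofia₃'s agent]₄.
*Ingrid₁* c-commands the pronoun but from outside its binding domain, and is not c-commanded by it → coindexation permitted.
*Elena₂* c-commands the pronoun but from outside its binding domain, and is not c-commanded by it → coindexation permitted.
*Sofia₃* and the pronoun do not c-command one another → neither Principle B nor Principle C is at stake; coindexation permitted.
*[Sofia₃'s agent]₄* c-commands the pronoun within its binding domain → coindexation would violate Principle B.
*Nadia₅*: the pronoun c-commands this R-expression → coindexation would violate Principle C on *Nadia₅*.
*Bianca₆*: the pronoun c-commands this R-expression → coindexation would violate Principle C on *Bianca₆*.

{1, 2, 3}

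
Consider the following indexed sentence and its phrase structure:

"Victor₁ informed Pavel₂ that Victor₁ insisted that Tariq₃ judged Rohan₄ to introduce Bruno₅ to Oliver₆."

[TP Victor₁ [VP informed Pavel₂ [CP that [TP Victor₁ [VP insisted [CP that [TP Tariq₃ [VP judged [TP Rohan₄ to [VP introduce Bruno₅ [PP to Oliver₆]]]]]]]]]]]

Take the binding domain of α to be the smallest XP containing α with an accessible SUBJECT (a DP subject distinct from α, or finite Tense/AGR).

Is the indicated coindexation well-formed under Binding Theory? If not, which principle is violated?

Principle C

The two coindexed NPs are *Victor₁* (the higher occurrence) and *Victor₁* (the lower occurrence).
*Victor₁* (the lower occurrence) is an R-expression. Principle C requires it to be free everywhere.
*Victor₁* (the higher occurrence) c-commands it and carries the same index.
The R-expression is bound → Principle C violation.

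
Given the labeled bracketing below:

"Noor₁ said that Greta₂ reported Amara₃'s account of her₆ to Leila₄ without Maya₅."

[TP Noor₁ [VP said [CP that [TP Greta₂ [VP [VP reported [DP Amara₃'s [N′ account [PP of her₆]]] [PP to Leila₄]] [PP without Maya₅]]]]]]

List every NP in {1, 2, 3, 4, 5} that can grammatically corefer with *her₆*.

*her* is a pronoun, so Principle B applies: it must be free in its binding domain.
Binding domain of *her₆*: the possessed DP, whose subject is Amara₃.
*Noor₁* c-commands the pronoun but from outside its binding domain, and is not c-commanded by it → coindexation permitted.
*Greta₂* c-commands the pronoun but from outside its binding domain, and is not c-commanded by it → coindexation permitted.
*Amara₃* c-commands the pronoun within its binding domain → coindexation would violate Principle B.
*Leila₄* and the pronoun do not c-command one another → neither Principle B nor Principle C is at stake; coindexation permitted.
*Maya₅* and the pronoun do not c-command one another → neither Principle B nor Principle C is at stake; coindexation permitted.

{1, 2, 4, 5}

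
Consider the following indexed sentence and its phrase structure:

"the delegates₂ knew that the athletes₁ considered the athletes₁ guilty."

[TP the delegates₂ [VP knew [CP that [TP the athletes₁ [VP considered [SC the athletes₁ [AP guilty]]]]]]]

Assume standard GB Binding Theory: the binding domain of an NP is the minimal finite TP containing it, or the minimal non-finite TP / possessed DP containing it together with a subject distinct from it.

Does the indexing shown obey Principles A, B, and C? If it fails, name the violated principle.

Principle C

The two coindexed NPs are *the athletes₁* (the lower occurrence) and *the athletes₁* (the higher occurrence).
*the athletes₁* (the lower occurrence) is an R-expression. Principle C requires it to be free everywhere.
*the athletes₁* (the higher occurrence) c-commands it and carries the same index.
The R-expression is bound → Principle C violation.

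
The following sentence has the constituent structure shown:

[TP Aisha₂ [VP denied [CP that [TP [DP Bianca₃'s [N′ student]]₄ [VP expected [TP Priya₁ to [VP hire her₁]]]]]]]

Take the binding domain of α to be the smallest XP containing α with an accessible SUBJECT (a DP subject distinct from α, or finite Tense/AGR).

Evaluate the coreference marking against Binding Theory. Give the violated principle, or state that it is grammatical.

The two coindexed NPs are *Priya₁* and *her₁*.
*her₁* is a pronoun. Its binding domain is the embedded TP, whose subject is Priya₁.
*Priya₁* c-commands it within that domain and carries the same index.
The pronoun is locally bound → Principle B violation.

Principle B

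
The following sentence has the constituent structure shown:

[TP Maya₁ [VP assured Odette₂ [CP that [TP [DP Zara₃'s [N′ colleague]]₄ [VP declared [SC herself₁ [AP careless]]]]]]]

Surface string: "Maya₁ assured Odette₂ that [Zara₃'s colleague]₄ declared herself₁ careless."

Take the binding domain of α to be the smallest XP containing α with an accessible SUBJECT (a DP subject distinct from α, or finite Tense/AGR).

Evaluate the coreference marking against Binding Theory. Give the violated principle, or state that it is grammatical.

Principle A

The two coindexed NPs are *Maya₁* and *herself₁*.
*herself₁* is an anaphor. Principle A requires it to be bound within its binding domain — the embedded TP, whose subject is [Zara₃'s colleague]₄.
Within that domain it is c-commanded by *[Zara₃'s colleague]₄*, which does not share its index.
*Maya₁* does c-command the anaphor, but from outside its binding domain.
The anaphor is unbound in its domain → Principle A violation.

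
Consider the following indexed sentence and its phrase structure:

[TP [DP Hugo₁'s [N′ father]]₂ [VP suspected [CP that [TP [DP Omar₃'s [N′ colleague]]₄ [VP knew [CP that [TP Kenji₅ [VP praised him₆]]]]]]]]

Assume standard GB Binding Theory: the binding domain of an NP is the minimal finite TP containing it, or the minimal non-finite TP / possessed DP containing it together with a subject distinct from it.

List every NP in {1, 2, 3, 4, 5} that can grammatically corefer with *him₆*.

*him* is a pronoun, so Principle B applies: it must be free in its binding domain.
Binding domain of *him₆*: the embedded TP, whose subject is Kenji₅.
*Hugo₁* and the pronoun do not c-command one another → neither Principle B nor Principle C is at stake; coindexation permitted.
*[Hugo₁'s father]₂* c-commands the pronoun but from outside its binding domain, and is not c-commanded by it → coindexation permitted.
*Omar₃* and the pronoun do not c-command one another → neither Principle B nor Principle C is at stake; coindexation permitted.
*[Omar₃'s colleague]₄* c-commands the pronoun but from outside its binding domain, and is not c-commanded by it → coindexation permitted.
*Kenji₅* c-commands the pronoun within its binding domain → coindexation would violate Principle B.

{1, 2, 3, 4}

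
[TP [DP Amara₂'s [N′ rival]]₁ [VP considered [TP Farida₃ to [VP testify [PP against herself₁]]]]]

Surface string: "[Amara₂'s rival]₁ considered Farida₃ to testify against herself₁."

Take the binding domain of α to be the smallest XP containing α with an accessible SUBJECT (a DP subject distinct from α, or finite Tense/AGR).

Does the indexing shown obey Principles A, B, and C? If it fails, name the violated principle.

The two coindexed NPs are *[Amara₂'s rival]₁* and *herself₁*.
*herself₁* is an anaphor. Principle A requires it to be bound within its binding domain — the embedded TP, whose subject is Farida₃.
Within that domain it is c-commanded by *Farida₃*, which does not share its index.
*[Amara₂'s rival]₁* does c-command the anaphor, but from outside its binding domain.
The anaphor is unbound in its domain → Principle A violation.

Principle A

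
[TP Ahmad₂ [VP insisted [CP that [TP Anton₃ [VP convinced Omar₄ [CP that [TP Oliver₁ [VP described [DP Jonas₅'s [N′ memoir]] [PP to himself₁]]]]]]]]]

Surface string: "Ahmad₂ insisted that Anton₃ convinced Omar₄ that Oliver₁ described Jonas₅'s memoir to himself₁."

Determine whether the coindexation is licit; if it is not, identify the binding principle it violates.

The two coindexed NPs are *Oliver₁* and *himself₁*.
*himself₁* is an anaphor; its binding domain is the embedded TP, whose subject is Oliver₁. *Oliver₁* c-commands it within that domain and shares its index, so Principle A is satisfied.
*Oliver₁* is an R-expression; *himself₁* does not c-command it, and no other NP shares its index, so Principle C is satisfied.
All principles are respected.

grammatical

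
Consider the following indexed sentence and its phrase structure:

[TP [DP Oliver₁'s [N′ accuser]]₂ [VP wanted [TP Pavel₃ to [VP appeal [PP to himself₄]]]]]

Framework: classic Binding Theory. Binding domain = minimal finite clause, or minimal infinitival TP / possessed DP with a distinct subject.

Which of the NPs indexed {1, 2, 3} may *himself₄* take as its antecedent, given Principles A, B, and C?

*himself* is an anaphor, so Principle A applies: it must be bound in its binding domain.
Binding domain of *himself₄*: the embedded TP, whose subject is Pavel₃.
*Oliver₁* does not c-command the anaphor → cannot bind it.
*[Oliver₁'s accuser]₂* c-commands the anaphor but is outside its binding domain → cannot satisfy Principle A.
*Pavel₃* c-commands the anaphor within its binding domain → licit binder.

{3}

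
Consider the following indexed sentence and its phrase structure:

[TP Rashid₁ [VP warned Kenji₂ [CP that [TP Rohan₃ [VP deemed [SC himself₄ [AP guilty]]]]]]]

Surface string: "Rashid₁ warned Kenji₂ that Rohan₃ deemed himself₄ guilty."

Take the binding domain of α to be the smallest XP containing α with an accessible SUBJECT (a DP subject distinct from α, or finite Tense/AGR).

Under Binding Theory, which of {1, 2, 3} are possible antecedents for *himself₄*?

*himself* is an anaphor, so Principle A applies: it must be bound in its binding domain.
Binding domain of *himself₄*: the embedded TP, whose subject is Rohan₃.
*Rashid₁* c-commands the anaphor but is outside its binding domain → cannot satisfy Principle A.
*Kenji₂* c-commands the anaphor but is outside its binding domain → cannot satisfy Principle A.
*Rohan₃* c-commands the anaphor within its binding domain → licit binder.

{3}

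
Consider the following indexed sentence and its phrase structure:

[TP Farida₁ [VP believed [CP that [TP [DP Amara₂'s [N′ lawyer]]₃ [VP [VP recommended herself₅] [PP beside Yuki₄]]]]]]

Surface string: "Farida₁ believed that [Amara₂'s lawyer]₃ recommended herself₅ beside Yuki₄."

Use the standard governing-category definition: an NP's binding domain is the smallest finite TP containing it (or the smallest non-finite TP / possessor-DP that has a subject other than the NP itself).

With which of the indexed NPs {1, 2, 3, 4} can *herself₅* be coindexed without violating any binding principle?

*herself* is an anaphor, so Principle A applies: it must be bound in its binding domain.
Binding domain of *herself₅*: the embedded TP, whose subject is [Amara₂'s lawyer]₃.
*Farida₁* c-commands the anaphor but is outside its binding domain → cannot satisfy Principle A.
*Amara₂* does not c-command the anaphor → cannot bind it.
*[Amara₂'s lawyer]₃* c-commands the anaphor within its binding domain → licit binder.
*Yuki₄* does not c-command the anaphor → cannot bind it.

{3}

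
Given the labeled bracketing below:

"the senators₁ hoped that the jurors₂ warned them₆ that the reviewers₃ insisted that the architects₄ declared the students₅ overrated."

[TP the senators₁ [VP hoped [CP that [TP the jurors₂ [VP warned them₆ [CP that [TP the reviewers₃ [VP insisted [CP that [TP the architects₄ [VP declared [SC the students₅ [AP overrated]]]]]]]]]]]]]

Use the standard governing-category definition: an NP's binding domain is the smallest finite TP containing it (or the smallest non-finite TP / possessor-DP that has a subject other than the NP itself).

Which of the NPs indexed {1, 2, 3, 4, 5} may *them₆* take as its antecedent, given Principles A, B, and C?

*them* is a pronoun, so Principle B applies: it must be free in its binding domain.
Binding domain of *them₆*: the embedded TP, whose subject is the jurors₂.
*the senators₁* c-commands the pronoun but from outside its binding domain, and is not c-commanded by it → coindexation permitted.
*the jurors₂* c-commands the pronoun within its binding domain → coindexation would violate Principle B.
*the reviewers₃*: the pronoun c-commands this R-expression → coindexation would violate Principle C on *the reviewers₃*.
*the architects₄*: the pronoun c-commands this R-expression → coindexation would violate Principle C on *the architects₄*.
*the students₅*: the pronoun c-commands this R-expression → coindexation would violate Principle C on *the students₅*.

{1}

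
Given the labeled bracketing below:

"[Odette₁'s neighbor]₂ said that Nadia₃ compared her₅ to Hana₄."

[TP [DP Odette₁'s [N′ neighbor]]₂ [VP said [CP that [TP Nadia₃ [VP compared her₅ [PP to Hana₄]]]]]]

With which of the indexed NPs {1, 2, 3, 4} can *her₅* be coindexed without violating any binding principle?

*her* is a pronoun, so Principle B applies: it must be free in its binding domain.
Binding domain of *her₅*: the embedded TP, whose subject is Nadia₃.
*Odette₁* and the pronoun do not c-command one another → neither Principle B nor Principle C is at stake; coindexation permitted.
*[Odette₁'s neighbor]₂* c-commands the pronoun but from outside its binding domain, and is not c-commanded by it → coindexation permitted.
*Nadia₃* c-commands the pronoun within its binding domain → coindexation would violate Principle B.
*Hana₄*: the pronoun c-commands this R-expression → coindexation would violate Principle C on *Hana₄*.

{1, 2}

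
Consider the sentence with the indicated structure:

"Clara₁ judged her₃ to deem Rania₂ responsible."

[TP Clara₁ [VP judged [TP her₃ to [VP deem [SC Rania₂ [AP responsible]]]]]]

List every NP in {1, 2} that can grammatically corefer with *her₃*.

none

*her* is a pronoun, so Principle B applies: it must be free in its binding domain.
Binding domain of *her₃*: the matrix TP, whose subject is Clara₁.
*Clara₁* c-commands the pronoun within its binding domain → coindexation would violate Principle B.
*Rania₂*: the pronoun c-commands this R-expression → coindexation would violate Principle C on *Rania₂*.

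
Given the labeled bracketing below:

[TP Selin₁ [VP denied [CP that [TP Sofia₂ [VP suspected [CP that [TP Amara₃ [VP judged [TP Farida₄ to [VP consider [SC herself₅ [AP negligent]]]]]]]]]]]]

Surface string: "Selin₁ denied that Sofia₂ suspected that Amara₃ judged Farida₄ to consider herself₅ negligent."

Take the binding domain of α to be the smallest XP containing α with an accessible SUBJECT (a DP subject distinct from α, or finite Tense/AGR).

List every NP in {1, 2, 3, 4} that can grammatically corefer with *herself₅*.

{4}

*herself* is an anaphor, so Principle A applies: it must be bound in its binding domain.
Binding domain of *herself₅*: the embedded TP, whose subject is Farida₄.
*Selin₁* c-commands the anaphor but is outside its binding domain → cannot satisfy Principle A.
*Sofia₂* c-commands the anaphor but is outside its binding domain → cannot satisfy Principle A.
*Amara₃* c-commands the anaphor but is outside its binding domain → cannot satisfy Principle A.
*Farida₄* c-commands the anaphor within its binding domain → licit binder.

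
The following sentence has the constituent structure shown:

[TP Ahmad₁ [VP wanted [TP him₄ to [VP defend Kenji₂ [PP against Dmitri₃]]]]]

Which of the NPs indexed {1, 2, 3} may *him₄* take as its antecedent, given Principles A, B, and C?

none

*him* is a pronoun, so Principle B applies: it must be free in its binding domain.
Binding domain of *him₄*: the matrix TP, whose subject is Ahmad₁.
*Ahmad₁* c-commands the pronoun within its binding domain → coindexation would violate Principle B.
*Kenji₂*: the pronoun c-commands this R-expression → coindexation would violate Principle C on *Kenji₂*.
*Dmitri₃*: the pronoun c-commands this R-expression → coindexation would violate Principle C on *Dmitri₃*.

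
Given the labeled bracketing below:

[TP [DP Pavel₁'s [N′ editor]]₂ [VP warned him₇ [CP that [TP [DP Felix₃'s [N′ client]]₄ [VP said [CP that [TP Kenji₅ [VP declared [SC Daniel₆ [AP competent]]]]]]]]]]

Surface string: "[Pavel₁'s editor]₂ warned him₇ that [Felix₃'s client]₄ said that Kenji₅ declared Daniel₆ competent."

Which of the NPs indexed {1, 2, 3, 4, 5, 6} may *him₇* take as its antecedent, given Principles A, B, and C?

*him* is a pronoun, so Principle B applies: it must be free in its binding domain.
Binding domain of *him₇*: the matrix TP, whose subject is [Pavel₁'s editor]₂.
*Pavel₁* and the pronoun do not c-command one another → neither Principle B nor Principle C is at stake; coindexation permitted.
*[Pavel₁'s editor]₂* c-commands the pronoun within its binding domain → coindexation would violate Principle B.
*Felix₃*: the pronoun c-commands this R-expression → coindexation would violate Principle C on *Felix₃*.
*[Felix₃'s client]₄*: the pronoun c-commands this R-expression → coindexation would violate Principle C on *[Felix₃'s client]₄*.
*Kenji₅*: the pronoun c-commands this R-expression → coindexation would violate Principle C on *Kenji₅*.
*Daniel₆*: the pronoun c-commands this R-expression → coindexation would violate Principle C on *Daniel₆*.

{1}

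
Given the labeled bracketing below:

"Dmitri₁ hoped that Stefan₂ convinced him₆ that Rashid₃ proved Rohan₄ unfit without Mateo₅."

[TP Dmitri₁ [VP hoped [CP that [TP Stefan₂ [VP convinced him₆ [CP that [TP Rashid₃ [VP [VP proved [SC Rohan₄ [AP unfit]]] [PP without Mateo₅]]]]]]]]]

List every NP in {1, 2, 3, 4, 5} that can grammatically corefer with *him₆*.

*him* is a pronoun, so Principle B applies: it must be free in its binding domain.
Binding domain of *him₆*: the embedded TP, whose subject is Stefan₂.
*Dmitri₁* c-commands the pronoun but from outside its binding domain, and is not c-commanded by it → coindexation permitted.
*Stefan₂* c-commands the pronoun within its binding domain → coindexation would violate Principle B.
*Rashid₃*: the pronoun c-commands this R-expression → coindexation would violate Principle C on *Rashid₃*.
*Rohan₄*: the pronoun c-commands this R-expression → coindexation would violate Principle C on *Rohan₄*.
*Mateo₅*: the pronoun c-commands this R-expression → coindexation would violate Principle C on *Mateo₅*.

{1}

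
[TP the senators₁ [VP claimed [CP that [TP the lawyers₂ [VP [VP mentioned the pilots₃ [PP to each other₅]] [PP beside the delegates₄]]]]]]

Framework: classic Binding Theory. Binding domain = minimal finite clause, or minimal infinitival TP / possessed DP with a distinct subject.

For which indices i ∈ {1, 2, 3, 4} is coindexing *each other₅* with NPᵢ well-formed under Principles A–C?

{2, 3}

*each other* is an anaphor, so Principle A applies: it must be bound in its binding domain.
Binding domain of *each other₅*: the embedded TP, whose subject is the lawyers₂.
*the senators₁* c-commands the anaphor but is outside its binding domain → cannot satisfy Principle A.
*the lawyers₂* c-commands the anaphor within its binding domain → licit binder.
*the pilots₃* c-commands the anaphor within its binding domain → licit binder.
*the delegates₄* does not c-command the anaphor → cannot bind it.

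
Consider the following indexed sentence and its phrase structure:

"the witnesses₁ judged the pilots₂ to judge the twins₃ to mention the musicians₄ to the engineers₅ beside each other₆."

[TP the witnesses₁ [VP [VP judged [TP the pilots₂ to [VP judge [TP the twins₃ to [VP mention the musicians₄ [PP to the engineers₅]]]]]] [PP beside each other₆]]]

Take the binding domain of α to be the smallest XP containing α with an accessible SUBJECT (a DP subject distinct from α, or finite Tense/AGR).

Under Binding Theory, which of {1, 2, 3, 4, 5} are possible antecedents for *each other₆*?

*each other* is an anaphor, so Principle A applies: it must be bound in its binding domain.
Binding domain of *each other₆*: the matrix TP, whose subject is the witnesses₁.
*the witnesses₁* c-commands the anaphor within its binding domain → licit binder.
*the pilots₂* does not c-command the anaphor → cannot bind it.
*the twins₃* does not c-command the anaphor → cannot bind it.
*the musicians₄* does not c-command the anaphor → cannot bind it.
*the engineers₅* does not c-command the anaphor → cannot bind it.

{1}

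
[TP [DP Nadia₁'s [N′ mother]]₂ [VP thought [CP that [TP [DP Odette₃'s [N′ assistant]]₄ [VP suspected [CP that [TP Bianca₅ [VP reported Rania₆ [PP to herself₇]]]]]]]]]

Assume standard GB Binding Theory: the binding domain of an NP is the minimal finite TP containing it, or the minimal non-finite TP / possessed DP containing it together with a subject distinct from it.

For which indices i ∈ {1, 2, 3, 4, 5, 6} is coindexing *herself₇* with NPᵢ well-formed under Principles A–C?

*herself* is an anaphor, so Principle A applies: it must be bound in its binding domain.
Binding domain of *herself₇*: the embedded TP, whose subject is Bianca₅.
*Nadia₁* does not c-command the anaphor → cannot bind it.
*[Nadia₁'s mother]₂* c-commands the anaphor but is outside its binding domain → cannot satisfy Principle A.
*Odette₃* does not c-command the anaphor → cannot bind it.
*[Odette₃'s assistant]₄* c-commands the anaphor but is outside its binding domain → cannot satisfy Principle A.
*Bianca₅* c-commands the anaphor within its binding domain → licit binder.
*Rania₆* c-commands the anaphor within its binding domain → licit binder.

{5, 6}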